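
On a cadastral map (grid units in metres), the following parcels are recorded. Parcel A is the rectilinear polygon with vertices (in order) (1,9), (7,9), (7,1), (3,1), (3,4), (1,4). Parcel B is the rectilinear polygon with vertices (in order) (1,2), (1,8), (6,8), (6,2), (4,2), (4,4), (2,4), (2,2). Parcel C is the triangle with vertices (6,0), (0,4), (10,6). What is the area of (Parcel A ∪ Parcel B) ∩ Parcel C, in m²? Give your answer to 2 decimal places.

|Parcel A ∪ Parcel B| = 44.
|(Parcel A ∪ Parcel B) ∩ Parcel C| = 16.97.

16.97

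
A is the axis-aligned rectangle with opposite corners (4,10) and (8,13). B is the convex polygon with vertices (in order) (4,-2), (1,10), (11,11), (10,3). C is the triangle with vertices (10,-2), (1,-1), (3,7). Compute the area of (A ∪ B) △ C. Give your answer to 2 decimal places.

86.66

|A ∪ B| = 93.
|(A ∪ B) ∩ C| = 21.6689.
|(A ∪ B) △ C| = 93 + 37 − 43.3379 = 86.66.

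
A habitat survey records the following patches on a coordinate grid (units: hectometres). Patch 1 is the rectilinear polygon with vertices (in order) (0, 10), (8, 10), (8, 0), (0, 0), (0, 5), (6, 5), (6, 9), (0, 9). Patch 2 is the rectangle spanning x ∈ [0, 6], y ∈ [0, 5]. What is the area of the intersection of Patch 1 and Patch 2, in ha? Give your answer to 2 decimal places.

The intersection is the polygon with vertices (0,0), (0,5), (6,5), (6,0).
By the shoelace formula its area is 30.00.

30.00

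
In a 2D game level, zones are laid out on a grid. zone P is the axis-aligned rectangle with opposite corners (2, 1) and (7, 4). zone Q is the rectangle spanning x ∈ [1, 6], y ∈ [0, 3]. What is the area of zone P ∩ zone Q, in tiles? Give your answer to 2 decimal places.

|zone P∩zone Q|: x∈[2,6], y∈[1,3] → 4·2 = 8.

8.00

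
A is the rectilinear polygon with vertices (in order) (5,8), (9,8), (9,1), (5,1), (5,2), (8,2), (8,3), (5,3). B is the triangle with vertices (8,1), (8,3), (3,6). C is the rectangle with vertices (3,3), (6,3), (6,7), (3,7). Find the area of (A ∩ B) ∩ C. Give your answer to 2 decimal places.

1.00

The region (A ∩ B) ∩ C is the polygon with vertices (5,4.8), (6,4.2), (6,3), (5,4).
By the shoelace formula its area is 1.00.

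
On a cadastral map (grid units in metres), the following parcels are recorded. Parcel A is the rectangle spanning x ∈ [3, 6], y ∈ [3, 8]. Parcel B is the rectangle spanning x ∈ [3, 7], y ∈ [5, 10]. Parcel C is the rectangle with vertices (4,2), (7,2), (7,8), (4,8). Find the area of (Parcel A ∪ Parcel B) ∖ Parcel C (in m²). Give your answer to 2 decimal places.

|Parcel A ∪ Parcel B| = 26.
|(Parcel A ∪ Parcel B) ∩ Parcel C| = 13.
|(Parcel A ∪ Parcel B) ∖ Parcel C| = 26 − 13 = 13.00.

13.00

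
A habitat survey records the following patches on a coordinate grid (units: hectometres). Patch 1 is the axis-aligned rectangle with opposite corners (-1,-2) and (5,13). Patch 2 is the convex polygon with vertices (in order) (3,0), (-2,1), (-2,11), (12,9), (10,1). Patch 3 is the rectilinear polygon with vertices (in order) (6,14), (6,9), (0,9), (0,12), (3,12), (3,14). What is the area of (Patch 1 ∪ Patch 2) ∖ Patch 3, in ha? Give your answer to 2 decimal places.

135.39

|Patch 1 ∪ Patch 2| = 153.3143.
|(Patch 1 ∪ Patch 2) ∩ Patch 3| = 17.9286.
|(Patch 1 ∪ Patch 2) ∖ Patch 3| = 153.3143 − 17.9286 = 135.39.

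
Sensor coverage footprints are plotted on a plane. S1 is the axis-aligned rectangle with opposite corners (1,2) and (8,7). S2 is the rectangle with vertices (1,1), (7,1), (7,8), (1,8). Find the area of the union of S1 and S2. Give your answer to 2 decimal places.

By inclusion–exclusion:
Individual areas: |S1| = 35, |S2| = 42.
|S1∩S2|: x∈[1,7], y∈[2,7] → 6·5 = 30.
|S1 ∪ S2| = 77 − 30 = 47.00.

47.00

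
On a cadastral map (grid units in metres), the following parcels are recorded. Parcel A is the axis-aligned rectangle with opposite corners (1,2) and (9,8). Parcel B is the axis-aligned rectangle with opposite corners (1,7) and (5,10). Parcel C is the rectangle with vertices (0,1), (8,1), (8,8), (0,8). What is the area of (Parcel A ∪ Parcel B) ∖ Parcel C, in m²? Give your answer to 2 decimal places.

|Parcel A ∪ Parcel B| = 56.
|(Parcel A ∪ Parcel B) ∩ Parcel C| = 42.
|(Parcel A ∪ Parcel B) ∖ Parcel C| = 56 − 42 = 14.00.

14.00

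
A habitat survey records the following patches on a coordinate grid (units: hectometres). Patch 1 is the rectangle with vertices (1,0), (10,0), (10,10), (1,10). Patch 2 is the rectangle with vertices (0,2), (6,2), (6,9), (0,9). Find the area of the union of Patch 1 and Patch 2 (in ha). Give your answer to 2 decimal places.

By inclusion–exclusion:
Individual areas: |Patch 1| = 90, |Patch 2| = 42.
|Patch 1∩Patch 2|: x∈[1,6], y∈[2,9] → 5·7 = 35.
|Patch 1 ∪ Patch 2| = 132 − 35 = 97.00.

97.00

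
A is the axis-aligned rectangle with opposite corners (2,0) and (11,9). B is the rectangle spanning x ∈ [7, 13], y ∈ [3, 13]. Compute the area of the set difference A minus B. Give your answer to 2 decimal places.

57.00

|A∩B|: x∈[7,11], y∈[3,9] → 4·6 = 24.
|A| = 81.
|A ∖ B| = |A| − |A∩B| = 81 − 24 = 57.00.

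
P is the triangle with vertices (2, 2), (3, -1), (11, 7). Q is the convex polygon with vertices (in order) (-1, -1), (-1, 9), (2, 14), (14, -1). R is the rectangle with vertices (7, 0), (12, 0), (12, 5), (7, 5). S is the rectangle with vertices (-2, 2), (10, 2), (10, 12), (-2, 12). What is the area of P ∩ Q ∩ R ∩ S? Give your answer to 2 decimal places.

The intersection is the polygon with vertices (9,5), (7,3), (7,4.778), (7.4,5).
By the shoelace formula its area is 1.96.

1.96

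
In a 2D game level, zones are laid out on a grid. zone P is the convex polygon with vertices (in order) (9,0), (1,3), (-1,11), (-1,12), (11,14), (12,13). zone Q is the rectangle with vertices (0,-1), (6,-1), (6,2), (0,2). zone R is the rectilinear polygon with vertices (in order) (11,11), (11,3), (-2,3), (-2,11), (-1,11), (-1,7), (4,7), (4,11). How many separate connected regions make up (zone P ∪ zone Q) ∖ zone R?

(zone P ∪ zone Q) ∖ zone R splits into 2 disjoint pieces (area 30.0176, area 44.6667).

2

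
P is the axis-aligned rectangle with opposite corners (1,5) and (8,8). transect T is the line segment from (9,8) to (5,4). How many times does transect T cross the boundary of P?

The segment meets the boundary at (6,5), (8,7).

2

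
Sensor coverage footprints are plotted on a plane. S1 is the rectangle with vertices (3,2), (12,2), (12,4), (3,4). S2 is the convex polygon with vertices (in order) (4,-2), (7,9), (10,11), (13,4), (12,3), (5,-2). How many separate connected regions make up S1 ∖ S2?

2

S1 ∖ S2 splits into 2 disjoint pieces (area 0.7, area 4.7273).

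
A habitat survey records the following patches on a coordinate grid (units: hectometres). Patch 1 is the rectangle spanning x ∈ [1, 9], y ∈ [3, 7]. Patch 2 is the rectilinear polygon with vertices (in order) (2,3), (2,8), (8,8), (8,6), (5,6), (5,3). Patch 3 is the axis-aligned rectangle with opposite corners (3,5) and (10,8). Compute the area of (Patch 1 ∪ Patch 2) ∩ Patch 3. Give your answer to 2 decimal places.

17.00

The region (Patch 1 ∪ Patch 2) ∩ Patch 3 is the polygon with vertices (9,5), (3,5), (3,8), (8,8), (8,7), (9,7).
By the shoelace formula its area is 17.00.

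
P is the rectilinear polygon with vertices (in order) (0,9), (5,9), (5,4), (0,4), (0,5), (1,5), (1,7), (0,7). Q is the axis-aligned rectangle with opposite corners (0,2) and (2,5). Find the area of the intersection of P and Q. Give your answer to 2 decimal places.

2.00

The intersection is the polygon with vertices (0,4), (0,5), (1,5), (2,5), (2,4).
By the shoelace formula its area is 2.00.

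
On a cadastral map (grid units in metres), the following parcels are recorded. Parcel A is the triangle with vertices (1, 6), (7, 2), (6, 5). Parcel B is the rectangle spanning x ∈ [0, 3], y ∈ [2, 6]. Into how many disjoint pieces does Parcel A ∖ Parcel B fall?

1

Parcel A ∖ Parcel B is a single connected region.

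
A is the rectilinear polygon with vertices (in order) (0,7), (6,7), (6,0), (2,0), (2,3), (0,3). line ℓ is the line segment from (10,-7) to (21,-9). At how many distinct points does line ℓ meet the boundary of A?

The segment lies entirely outside A and never meets its boundary.

0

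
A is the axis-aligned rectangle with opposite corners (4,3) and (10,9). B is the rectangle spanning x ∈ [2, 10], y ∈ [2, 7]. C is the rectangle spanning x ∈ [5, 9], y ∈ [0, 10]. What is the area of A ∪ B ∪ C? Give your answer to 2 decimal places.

64.00

By inclusion–exclusion:
Individual areas: |A| = 36, |B| = 40, |C| = 40.
|A∩B|: x∈[4,10], y∈[3,7] → 6·4 = 24.
|A∩C|: x∈[5,9], y∈[3,9] → 4·6 = 24.
|B∩C|: x∈[5,9], y∈[2,7] → 4·5 = 20.
|A∩B∩C| = 16.
|A ∪ B ∪ C| = 116 − 68 + 16 = 64.00.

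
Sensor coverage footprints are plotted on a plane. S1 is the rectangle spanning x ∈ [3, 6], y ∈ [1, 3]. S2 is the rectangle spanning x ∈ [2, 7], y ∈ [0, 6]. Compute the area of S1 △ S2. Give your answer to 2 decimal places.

|S1∩S2|: x∈[3,6], y∈[1,3] → 3·2 = 6.
|S1 △ S2| = |S1| + |S2| − 2·|S1∩S2| = 6 + 30 − 12 = 24.00.

24.00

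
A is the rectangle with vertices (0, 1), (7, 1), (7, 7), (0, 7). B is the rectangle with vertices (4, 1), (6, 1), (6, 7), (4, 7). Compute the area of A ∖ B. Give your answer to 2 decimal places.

|A∩B|: x∈[4,6], y∈[1,7] → 2·6 = 12.
|A| = 42.
|A ∖ B| = |A| − |A∩B| = 42 − 12 = 30.00.

30.00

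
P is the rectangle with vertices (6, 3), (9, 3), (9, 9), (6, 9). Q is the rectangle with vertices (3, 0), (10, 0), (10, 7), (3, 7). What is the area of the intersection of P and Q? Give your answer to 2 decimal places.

12.00

|P∩Q|: x∈[6,9], y∈[3,7] → 3·4 = 12.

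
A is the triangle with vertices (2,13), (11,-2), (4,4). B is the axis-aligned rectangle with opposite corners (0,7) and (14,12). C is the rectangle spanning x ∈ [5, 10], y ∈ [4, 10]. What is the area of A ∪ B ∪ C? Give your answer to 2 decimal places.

99.39

By inclusion–exclusion:
Individual areas: |A| = 25.5, |B| = 70, |C| = 30.
|A∩B| = 6.6111.
|A∩C| = 4.8.
|B∩C|: x∈[5,10], y∈[7,10] → 5·3 = 15.
|A∩B∩C| = 0.3.
|A ∪ B ∪ C| = 125.5 − 26.4111 + 0.3 = 99.39.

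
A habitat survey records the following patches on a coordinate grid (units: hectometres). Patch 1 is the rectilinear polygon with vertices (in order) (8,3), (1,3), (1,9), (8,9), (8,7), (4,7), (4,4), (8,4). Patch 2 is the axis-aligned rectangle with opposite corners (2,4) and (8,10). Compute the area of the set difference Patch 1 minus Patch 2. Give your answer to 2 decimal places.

12.00

|Patch 1| = 30, |Patch 1∩Patch 2| = 18.
|Patch 1 ∖ Patch 2| = |Patch 1| − |Patch 1∩Patch 2| = 30 − 18 = 12.00.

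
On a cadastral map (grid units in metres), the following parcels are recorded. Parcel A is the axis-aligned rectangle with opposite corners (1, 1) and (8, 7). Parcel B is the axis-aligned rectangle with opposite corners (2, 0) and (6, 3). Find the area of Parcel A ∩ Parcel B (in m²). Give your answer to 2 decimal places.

8.00

|Parcel A∩Parcel B|: x∈[2,6], y∈[1,3] → 4·2 = 8.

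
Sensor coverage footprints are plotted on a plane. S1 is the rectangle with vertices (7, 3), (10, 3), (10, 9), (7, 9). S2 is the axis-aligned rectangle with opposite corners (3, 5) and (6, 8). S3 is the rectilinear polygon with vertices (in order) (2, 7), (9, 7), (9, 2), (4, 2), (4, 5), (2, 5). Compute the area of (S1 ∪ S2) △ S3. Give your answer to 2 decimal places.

|S1 ∪ S2| = 27.
|(S1 ∪ S2) ∩ S3| = 14.
|(S1 ∪ S2) △ S3| = 27 + 29 − 28 = 28.00.

28.00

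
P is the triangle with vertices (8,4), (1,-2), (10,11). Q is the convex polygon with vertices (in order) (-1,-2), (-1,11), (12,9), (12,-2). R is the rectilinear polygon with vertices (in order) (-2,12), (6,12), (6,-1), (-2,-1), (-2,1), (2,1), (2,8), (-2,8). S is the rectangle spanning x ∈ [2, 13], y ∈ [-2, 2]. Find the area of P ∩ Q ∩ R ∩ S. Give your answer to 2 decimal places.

The intersection is the polygon with vertices (2.167,-1), (2,-1), (2,-0.556), (3.769,2), (5.667,2).
By the shoelace formula its area is 3.49.

3.49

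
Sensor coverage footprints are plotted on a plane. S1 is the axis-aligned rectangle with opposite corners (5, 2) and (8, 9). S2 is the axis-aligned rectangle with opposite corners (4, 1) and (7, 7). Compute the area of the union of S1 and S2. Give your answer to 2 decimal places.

By inclusion–exclusion:
Individual areas: |S1| = 21, |S2| = 18.
|S1∩S2|: x∈[5,7], y∈[2,7] → 2·5 = 10.
|S1 ∪ S2| = 39 − 10 = 29.00.

29.00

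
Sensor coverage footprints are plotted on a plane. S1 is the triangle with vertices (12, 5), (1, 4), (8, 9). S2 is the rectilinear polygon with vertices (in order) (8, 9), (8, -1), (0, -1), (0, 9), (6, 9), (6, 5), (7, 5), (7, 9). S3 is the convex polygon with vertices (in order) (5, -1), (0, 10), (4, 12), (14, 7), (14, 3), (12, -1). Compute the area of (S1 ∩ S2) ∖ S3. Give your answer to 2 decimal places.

|S1 ∩ S2| = 12.3442.
|(S1 ∩ S2) ∩ S3| = 11.67.
|(S1 ∩ S2) ∖ S3| = 12.3442 − 11.67 = 0.67.

0.67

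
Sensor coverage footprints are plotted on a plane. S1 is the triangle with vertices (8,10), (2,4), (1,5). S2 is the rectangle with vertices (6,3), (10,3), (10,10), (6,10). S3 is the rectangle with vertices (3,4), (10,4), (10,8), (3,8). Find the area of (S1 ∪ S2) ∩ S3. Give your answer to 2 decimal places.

|S1 ∪ S2| = 33.4286.
|(S1 ∪ S2) ∩ S3| = 18.77.

18.77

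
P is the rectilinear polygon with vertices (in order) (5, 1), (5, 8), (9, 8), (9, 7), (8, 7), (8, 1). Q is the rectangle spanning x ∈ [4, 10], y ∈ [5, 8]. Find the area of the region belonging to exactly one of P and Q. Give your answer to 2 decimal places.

20.00

|P| = 22, |Q| = 18, |P∩Q| = 10.
|P △ Q| = |P| + |Q| − 2·|P∩Q| = 22 + 18 − 20 = 20.00.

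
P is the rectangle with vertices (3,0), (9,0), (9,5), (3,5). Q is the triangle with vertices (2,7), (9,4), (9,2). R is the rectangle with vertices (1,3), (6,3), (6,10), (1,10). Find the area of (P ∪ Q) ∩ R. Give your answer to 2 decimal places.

The region (P ∪ Q) ∩ R is the polygon with vertices (3,5), (4.8,5), (2,7), (6,5.286), (6,3), (3,3).
By the shoelace formula its area is 7.77.

7.77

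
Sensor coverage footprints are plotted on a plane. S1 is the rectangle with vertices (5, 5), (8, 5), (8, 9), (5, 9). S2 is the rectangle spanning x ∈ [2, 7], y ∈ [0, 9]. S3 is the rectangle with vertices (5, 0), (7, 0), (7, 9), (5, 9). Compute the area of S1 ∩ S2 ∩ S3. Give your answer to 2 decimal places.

The intersection is the polygon with vertices (7,5), (5,5), (5,9), (7,9).
By the shoelace formula its area is 8.00.

8.00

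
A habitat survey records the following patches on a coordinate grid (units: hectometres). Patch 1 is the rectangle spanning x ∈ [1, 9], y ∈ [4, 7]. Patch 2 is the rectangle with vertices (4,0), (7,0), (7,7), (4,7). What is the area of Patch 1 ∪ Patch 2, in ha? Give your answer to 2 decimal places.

By inclusion–exclusion:
Individual areas: |Patch 1| = 24, |Patch 2| = 21.
|Patch 1∩Patch 2|: x∈[4,7], y∈[4,7] → 3·3 = 9.
|Patch 1 ∪ Patch 2| = 45 − 9 = 36.00.

36.00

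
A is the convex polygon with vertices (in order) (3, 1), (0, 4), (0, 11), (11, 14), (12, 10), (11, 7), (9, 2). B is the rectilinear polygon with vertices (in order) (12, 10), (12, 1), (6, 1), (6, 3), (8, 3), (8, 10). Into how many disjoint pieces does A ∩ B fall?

1

A ∩ B is a single connected region.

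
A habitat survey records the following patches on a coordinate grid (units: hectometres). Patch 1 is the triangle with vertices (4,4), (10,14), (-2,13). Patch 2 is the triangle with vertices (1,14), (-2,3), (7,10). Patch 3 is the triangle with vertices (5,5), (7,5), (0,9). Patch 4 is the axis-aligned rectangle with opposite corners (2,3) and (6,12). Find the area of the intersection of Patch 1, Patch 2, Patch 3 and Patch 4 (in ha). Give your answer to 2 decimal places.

0.60

The intersection is the polygon with vertices (2,7.4), (2,7.857), (3.294,7.118), (2.817,6.747).
By the shoelace formula its area is 0.60.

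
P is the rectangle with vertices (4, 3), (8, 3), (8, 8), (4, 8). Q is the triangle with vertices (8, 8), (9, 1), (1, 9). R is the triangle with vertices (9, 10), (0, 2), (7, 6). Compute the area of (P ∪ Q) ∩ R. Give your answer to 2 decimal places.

The region (P ∪ Q) ∩ R is the polygon with vertices (4,5.556), (6.923,8.154), (8,8), (7,6), (4,4.286).
By the shoelace formula its area is 6.31.

6.31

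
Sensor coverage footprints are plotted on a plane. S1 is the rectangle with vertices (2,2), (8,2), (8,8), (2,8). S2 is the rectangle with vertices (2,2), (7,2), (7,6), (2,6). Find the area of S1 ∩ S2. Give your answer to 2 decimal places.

20.00

|S1∩S2|: x∈[2,7], y∈[2,6] → 5·4 = 20.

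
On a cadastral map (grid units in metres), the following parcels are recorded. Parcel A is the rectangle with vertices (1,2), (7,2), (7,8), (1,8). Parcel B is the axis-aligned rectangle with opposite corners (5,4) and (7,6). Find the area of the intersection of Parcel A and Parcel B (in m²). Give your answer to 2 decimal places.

|Parcel A∩Parcel B|: x∈[5,7], y∈[4,6] → 2·2 = 4.

4.00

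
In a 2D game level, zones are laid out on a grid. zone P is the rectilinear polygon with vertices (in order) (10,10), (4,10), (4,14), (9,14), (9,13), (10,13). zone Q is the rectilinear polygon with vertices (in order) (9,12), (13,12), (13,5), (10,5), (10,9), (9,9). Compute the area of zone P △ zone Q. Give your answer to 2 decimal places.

|zone P| = 23, |zone Q| = 24, |zone P∩zone Q| = 2.
|zone P △ zone Q| = |zone P| + |zone Q| − 2·|zone P∩zone Q| = 23 + 24 − 4 = 43.00.

43.00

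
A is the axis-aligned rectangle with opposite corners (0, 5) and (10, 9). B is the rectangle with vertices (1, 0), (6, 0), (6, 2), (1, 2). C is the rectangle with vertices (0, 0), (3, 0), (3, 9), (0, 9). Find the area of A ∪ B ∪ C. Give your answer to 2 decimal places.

61.00

By inclusion–exclusion:
Individual areas: |A| = 40, |B| = 10, |C| = 27.
|A∩B| = 0 (no overlap).
|A∩C|: x∈[0,3], y∈[5,9] → 3·4 = 12.
|B∩C|: x∈[1,3], y∈[0,2] → 2·2 = 4.
|A∩B∩C| = 0.
|A ∪ B ∪ C| = 77 − 16 + 0 = 61.00.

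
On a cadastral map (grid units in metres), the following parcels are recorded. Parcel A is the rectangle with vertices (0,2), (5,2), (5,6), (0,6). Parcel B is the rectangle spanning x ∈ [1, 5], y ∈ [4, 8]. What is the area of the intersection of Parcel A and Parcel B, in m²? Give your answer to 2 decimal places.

8.00

|Parcel A∩Parcel B|: x∈[1,5], y∈[4,6] → 4·2 = 8.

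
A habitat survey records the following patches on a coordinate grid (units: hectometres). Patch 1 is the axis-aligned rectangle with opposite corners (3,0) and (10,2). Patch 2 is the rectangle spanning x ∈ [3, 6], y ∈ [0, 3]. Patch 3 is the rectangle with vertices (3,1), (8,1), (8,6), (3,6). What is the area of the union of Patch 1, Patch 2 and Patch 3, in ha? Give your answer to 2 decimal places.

By inclusion–exclusion:
Individual areas: |Patch 1| = 14, |Patch 2| = 9, |Patch 3| = 25.
|Patch 1∩Patch 2|: x∈[3,6], y∈[0,2] → 3·2 = 6.
|Patch 1∩Patch 3|: x∈[3,8], y∈[1,2] → 5·1 = 5.
|Patch 2∩Patch 3|: x∈[3,6], y∈[1,3] → 3·2 = 6.
|Patch 1∩Patch 2∩Patch 3| = 3.
|Patch 1 ∪ Patch 2 ∪ Patch 3| = 48 − 17 + 3 = 34.00.

34.00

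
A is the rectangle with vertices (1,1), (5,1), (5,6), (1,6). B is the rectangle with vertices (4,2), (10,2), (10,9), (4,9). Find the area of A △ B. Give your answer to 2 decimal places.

54.00

|A∩B|: x∈[4,5], y∈[2,6] → 1·4 = 4.
|A △ B| = |A| + |B| − 2·|A∩B| = 20 + 42 − 8 = 54.00.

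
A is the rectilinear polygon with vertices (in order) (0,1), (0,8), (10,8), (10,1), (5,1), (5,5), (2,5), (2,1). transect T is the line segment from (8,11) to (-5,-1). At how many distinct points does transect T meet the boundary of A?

2

The segment meets the boundary at (0,3.615), (4.75,8).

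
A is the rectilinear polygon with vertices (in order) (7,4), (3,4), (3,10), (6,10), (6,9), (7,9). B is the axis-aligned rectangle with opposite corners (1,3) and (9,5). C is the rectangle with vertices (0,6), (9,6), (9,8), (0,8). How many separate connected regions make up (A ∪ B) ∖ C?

(A ∪ B) ∖ C splits into 2 disjoint pieces (area 7, area 20).

2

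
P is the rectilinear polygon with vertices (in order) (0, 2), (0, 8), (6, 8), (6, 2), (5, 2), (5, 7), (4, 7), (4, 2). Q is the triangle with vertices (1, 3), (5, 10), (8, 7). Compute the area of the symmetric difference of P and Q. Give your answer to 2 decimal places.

30.07

|P| = 31, |Q| = 16.5, |P∩Q| = 8.7143.
|P △ Q| = |P| + |Q| − 2·|P∩Q| = 31 + 16.5 − 17.4286 = 30.07.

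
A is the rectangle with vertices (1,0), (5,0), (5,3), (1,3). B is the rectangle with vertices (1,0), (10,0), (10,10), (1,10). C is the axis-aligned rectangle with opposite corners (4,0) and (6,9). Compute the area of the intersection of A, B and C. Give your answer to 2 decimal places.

3.00

The intersection is the polygon with vertices (5,0), (4,0), (4,3), (5,3).
By the shoelace formula its area is 3.00.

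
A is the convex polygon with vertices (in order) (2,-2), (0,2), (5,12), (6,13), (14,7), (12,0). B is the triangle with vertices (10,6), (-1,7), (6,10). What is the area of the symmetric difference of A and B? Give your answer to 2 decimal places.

|A| = 130.5, |B| = 20, |A∩B| = 16.1265.
|A △ B| = |A| + |B| − 2·|A∩B| = 130.5 + 20 − 32.253 = 118.25.

118.25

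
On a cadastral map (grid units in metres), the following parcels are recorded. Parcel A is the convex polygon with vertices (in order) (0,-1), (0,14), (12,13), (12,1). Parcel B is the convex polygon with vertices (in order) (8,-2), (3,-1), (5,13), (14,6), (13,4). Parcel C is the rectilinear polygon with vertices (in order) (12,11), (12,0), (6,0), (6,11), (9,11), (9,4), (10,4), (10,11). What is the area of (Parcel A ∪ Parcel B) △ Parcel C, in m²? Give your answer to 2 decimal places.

|Parcel A ∪ Parcel B| = 176.855.
|(Parcel A ∪ Parcel B) ∩ Parcel C| = 57.3011.
|(Parcel A ∪ Parcel B) △ Parcel C| = 176.855 + 59 − 114.6022 = 121.25.

121.25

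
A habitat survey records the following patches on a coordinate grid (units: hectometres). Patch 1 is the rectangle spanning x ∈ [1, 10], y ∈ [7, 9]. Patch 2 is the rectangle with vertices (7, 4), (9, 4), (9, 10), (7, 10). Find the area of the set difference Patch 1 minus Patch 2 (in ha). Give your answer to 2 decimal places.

|Patch 1∩Patch 2|: x∈[7,9], y∈[7,9] → 2·2 = 4.
|Patch 1| = 18.
|Patch 1 ∖ Patch 2| = |Patch 1| − |Patch 1∩Patch 2| = 18 − 4 = 14.00.

14.00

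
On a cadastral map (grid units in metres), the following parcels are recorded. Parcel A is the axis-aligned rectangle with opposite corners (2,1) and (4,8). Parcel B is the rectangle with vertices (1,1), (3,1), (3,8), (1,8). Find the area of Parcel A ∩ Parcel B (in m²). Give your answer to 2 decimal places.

|Parcel A∩Parcel B|: x∈[2,3], y∈[1,8] → 1·7 = 7.

7.00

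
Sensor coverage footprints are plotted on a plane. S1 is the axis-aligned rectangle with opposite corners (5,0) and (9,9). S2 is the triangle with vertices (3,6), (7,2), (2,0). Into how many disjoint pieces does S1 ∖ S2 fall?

S1 ∖ S2 is a single connected region.

1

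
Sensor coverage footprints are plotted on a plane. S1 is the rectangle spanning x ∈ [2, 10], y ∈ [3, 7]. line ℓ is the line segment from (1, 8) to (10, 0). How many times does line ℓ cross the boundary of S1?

2

The segment meets the boundary at (6.625,3), (2.125,7).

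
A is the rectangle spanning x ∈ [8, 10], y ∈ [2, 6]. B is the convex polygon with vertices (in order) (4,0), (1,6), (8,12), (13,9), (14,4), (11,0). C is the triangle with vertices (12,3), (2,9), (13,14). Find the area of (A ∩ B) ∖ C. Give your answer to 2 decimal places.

|A ∩ B| = 8.
|(A ∩ B) ∩ C| = 2.4.
|(A ∩ B) ∖ C| = 8 − 2.4 = 5.60.

5.60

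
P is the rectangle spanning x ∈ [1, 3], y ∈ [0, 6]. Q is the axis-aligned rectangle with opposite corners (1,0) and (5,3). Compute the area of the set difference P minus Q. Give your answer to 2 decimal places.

|P∩Q|: x∈[1,3], y∈[0,3] → 2·3 = 6.
|P| = 12.
|P ∖ Q| = |P| − |P∩Q| = 12 − 6 = 6.00.

6.00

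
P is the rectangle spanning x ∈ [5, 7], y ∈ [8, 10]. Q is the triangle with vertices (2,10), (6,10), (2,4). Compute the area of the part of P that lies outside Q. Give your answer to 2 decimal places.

|P| = 4, |P∩Q| = 0.75.
|P ∖ Q| = |P| − |P∩Q| = 4 − 0.75 = 3.25.

3.25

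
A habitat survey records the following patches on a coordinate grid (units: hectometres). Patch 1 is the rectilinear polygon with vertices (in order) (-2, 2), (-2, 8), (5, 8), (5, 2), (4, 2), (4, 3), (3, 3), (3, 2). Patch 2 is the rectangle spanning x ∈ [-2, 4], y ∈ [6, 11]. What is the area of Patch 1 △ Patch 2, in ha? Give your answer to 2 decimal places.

|Patch 1| = 41, |Patch 2| = 30, |Patch 1∩Patch 2| = 12.
|Patch 1 △ Patch 2| = |Patch 1| + |Patch 2| − 2·|Patch 1∩Patch 2| = 41 + 30 − 24 = 47.00.

47.00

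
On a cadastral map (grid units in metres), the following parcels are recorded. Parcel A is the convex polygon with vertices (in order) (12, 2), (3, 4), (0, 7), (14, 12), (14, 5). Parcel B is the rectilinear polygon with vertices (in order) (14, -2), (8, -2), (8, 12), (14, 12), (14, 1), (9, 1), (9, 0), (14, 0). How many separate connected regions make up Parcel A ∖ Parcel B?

1

Parcel A ∖ Parcel B is a single connected region.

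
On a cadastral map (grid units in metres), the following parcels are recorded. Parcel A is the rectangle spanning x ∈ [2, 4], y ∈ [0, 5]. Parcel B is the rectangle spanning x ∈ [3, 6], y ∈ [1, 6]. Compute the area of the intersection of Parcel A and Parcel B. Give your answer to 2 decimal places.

4.00

|Parcel A∩Parcel B|: x∈[3,4], y∈[1,5] → 1·4 = 4.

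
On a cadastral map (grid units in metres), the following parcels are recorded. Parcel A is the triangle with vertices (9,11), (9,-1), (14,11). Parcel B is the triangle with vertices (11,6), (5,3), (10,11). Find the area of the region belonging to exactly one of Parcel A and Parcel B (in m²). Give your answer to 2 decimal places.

31.10

|Parcel A| = 30, |Parcel B| = 16.5, |Parcel A∩Parcel B| = 7.7.
|Parcel A △ Parcel B| = |Parcel A| + |Parcel B| − 2·|Parcel A∩Parcel B| = 30 + 16.5 − 15.4 = 31.10.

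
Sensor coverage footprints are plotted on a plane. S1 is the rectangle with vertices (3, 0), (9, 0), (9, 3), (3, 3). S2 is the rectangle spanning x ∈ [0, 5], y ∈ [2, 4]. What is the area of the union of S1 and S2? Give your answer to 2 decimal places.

26.00

By inclusion–exclusion:
Individual areas: |S1| = 18, |S2| = 10.
|S1∩S2|: x∈[3,5], y∈[2,3] → 2·1 = 2.
|S1 ∪ S2| = 28 − 2 = 26.00.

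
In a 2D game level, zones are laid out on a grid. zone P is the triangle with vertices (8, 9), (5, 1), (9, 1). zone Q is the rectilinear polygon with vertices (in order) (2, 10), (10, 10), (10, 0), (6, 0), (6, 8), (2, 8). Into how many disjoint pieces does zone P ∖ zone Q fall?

1

zone P ∖ zone Q is a single connected region.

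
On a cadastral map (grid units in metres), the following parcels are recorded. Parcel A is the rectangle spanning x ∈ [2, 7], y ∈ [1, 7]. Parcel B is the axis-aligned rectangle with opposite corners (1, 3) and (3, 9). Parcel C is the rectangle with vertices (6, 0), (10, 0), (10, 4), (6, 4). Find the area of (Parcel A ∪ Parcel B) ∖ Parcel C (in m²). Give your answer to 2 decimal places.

35.00

|Parcel A ∪ Parcel B| = 38.
|(Parcel A ∪ Parcel B) ∩ Parcel C| = 3.
|(Parcel A ∪ Parcel B) ∖ Parcel C| = 38 − 3 = 35.00.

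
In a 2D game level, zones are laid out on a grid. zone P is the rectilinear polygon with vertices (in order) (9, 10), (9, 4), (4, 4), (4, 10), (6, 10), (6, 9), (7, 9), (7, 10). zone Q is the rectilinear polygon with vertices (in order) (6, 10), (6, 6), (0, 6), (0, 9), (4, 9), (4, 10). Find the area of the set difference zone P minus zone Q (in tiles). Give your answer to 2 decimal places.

|zone P| = 29, |zone P∩zone Q| = 8.
|zone P ∖ zone Q| = |zone P| − |zone P∩zone Q| = 29 − 8 = 21.00.

21.00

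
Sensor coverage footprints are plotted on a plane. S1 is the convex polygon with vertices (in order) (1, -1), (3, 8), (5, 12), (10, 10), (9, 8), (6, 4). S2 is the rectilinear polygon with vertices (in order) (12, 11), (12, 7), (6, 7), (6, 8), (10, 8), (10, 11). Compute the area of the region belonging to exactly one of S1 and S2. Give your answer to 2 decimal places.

|S1| = 47.5, |S2| = 12, |S1∩S2| = 2.625.
|S1 △ S2| = |S1| + |S2| − 2·|S1∩S2| = 47.5 + 12 − 5.25 = 54.25.

54.25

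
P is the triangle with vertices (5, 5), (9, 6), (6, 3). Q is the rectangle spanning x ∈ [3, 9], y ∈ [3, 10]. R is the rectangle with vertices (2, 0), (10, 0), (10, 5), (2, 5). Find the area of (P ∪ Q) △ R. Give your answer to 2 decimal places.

58.00

|P ∪ Q| = 42.
|(P ∪ Q) ∩ R| = 12.
|(P ∪ Q) △ R| = 42 + 40 − 24 = 58.00.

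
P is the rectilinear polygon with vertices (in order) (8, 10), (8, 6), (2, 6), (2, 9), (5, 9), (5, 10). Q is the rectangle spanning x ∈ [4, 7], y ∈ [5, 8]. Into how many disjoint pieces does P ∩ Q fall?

1

P ∩ Q is a single connected region.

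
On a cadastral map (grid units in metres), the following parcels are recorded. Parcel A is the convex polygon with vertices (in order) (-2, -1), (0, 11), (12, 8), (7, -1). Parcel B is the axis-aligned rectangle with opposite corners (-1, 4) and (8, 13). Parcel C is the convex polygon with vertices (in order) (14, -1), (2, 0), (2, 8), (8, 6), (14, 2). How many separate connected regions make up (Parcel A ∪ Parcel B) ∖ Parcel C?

1

(Parcel A ∪ Parcel B) ∖ Parcel C is a single connected region.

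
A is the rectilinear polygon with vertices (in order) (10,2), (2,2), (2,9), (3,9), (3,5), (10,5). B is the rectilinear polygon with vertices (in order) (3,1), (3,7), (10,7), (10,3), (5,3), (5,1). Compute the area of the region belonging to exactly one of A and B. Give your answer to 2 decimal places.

|A| = 28, |B| = 32, |A∩B| = 16.
|A △ B| = |A| + |B| − 2·|A∩B| = 28 + 32 − 32 = 28.00.

28.00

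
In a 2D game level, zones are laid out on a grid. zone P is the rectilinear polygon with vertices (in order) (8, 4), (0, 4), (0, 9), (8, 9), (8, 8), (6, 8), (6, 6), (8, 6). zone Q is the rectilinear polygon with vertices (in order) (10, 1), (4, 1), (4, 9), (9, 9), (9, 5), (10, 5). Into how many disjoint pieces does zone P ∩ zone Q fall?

1

zone P ∩ zone Q is a single connected region.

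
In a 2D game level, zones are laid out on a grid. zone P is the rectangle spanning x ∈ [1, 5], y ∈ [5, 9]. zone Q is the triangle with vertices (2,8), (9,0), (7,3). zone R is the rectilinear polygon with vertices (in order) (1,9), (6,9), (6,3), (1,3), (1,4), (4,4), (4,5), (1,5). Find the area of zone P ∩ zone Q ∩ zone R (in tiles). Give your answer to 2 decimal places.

0.56

The intersection is the polygon with vertices (2,8), (5,5), (4.625,5).
By the shoelace formula its area is 0.56.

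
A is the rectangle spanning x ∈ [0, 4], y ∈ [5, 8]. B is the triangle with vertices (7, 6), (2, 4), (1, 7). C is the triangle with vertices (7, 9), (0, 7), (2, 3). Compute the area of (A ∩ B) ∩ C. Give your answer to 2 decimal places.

4.52

The region (A ∩ B) ∩ C is the polygon with vertices (1.667,5), (1,7), (4,6.5), (4,5.4), (3.667,5).
By the shoelace formula its area is 4.52.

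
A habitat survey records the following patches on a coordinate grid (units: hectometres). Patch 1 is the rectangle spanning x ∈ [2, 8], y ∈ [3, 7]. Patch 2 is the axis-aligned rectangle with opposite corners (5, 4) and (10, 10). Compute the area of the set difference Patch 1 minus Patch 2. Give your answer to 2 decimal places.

|Patch 1∩Patch 2|: x∈[5,8], y∈[4,7] → 3·3 = 9.
|Patch 1| = 24.
|Patch 1 ∖ Patch 2| = |Patch 1| − |Patch 1∩Patch 2| = 24 − 9 = 15.00.

15.00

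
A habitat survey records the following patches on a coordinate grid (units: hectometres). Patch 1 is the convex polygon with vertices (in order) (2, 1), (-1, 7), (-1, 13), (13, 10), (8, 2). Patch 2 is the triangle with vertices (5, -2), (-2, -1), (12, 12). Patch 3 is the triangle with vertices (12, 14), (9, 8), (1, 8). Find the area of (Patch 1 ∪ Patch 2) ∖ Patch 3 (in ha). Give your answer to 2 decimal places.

113.39

|Patch 1 ∪ Patch 2| = 131.1928.
|(Patch 1 ∪ Patch 2) ∩ Patch 3| = 17.8042.
|(Patch 1 ∪ Patch 2) ∖ Patch 3| = 131.1928 − 17.8042 = 113.39.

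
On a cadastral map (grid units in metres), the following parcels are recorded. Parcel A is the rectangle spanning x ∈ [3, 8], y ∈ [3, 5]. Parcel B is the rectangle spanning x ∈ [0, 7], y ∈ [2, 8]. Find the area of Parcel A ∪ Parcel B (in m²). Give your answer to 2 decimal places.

By inclusion–exclusion:
Individual areas: |Parcel A| = 10, |Parcel B| = 42.
|Parcel A∩Parcel B|: x∈[3,7], y∈[3,5] → 4·2 = 8.
|Parcel A ∪ Parcel B| = 52 − 8 = 44.00.

44.00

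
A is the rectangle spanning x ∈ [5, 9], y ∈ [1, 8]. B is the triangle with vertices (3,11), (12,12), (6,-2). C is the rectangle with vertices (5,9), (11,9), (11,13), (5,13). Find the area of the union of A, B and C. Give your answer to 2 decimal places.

By inclusion–exclusion:
Individual areas: |A| = 28, |B| = 60, |C| = 24.
|A∩B| = 24.3663.
|A∩C| = 0 (no overlap).
|B∩C| = 15.2381.
|A∩B∩C| = 0.
|A ∪ B ∪ C| = 112 − 39.6044 + 0 = 72.40.

72.40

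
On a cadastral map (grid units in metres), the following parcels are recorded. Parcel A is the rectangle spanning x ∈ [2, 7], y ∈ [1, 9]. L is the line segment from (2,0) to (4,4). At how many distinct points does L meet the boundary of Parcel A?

1

The segment meets the boundary at (2.5,1).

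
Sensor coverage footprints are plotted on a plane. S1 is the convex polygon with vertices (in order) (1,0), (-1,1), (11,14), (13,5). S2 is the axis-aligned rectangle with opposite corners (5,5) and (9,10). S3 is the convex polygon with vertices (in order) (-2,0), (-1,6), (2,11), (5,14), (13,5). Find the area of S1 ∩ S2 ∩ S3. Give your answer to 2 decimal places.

The intersection is the polygon with vertices (8.556,10), (9,9.5), (9,5), (5,5), (5,7.5), (7.308,10).
By the shoelace formula its area is 17.00.

17.00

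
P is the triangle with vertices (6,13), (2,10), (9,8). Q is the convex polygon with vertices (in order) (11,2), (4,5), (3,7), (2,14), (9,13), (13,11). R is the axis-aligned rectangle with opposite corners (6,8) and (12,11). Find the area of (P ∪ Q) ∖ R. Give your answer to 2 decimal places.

|P ∪ Q| = 88.6592.
|(P ∪ Q) ∩ R| = 18.
|(P ∪ Q) ∖ R| = 88.6592 − 18 = 70.66.

70.66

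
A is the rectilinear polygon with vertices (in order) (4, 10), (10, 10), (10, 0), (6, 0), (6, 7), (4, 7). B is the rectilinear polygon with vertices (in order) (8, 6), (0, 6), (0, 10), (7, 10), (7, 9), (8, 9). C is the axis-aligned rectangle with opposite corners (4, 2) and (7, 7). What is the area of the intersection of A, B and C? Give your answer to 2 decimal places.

1.00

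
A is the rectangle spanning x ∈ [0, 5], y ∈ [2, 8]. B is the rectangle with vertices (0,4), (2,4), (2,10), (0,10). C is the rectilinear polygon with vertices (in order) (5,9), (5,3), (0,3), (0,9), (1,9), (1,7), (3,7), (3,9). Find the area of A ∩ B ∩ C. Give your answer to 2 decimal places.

The intersection is the polygon with vertices (2,4), (0,4), (0,8), (1,8), (1,7), (2,7).
By the shoelace formula its area is 7.00.

7.00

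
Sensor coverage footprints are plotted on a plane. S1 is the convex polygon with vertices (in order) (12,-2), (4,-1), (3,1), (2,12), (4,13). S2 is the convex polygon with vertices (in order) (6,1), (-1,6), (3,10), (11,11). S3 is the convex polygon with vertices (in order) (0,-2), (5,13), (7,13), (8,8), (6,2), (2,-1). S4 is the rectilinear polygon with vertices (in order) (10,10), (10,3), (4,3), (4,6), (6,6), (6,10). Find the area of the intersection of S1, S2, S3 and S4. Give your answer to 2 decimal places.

The intersection is the polygon with vertices (7.487,6.462), (6.333,3), (4,3), (4,6), (6,6), (6,9.25).
By the shoelace formula its area is 11.22.

11.22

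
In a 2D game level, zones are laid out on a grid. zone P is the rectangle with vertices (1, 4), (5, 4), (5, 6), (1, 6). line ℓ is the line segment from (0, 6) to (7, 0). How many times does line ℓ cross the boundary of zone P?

The segment meets the boundary at (2.333,4), (1,5.143).

2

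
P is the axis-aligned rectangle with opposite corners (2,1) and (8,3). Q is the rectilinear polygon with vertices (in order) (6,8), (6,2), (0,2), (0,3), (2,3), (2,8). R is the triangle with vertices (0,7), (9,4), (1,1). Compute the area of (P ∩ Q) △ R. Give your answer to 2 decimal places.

|P ∩ Q| = 4.
|(P ∩ Q) ∩ R| = 2.9792.
|(P ∩ Q) △ R| = 4 + 25.5 − 5.9583 = 23.54.

23.54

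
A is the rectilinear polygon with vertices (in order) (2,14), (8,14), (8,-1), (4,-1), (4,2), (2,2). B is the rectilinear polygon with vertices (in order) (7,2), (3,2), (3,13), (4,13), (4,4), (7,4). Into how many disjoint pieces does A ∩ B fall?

1

A ∩ B is a single connected region.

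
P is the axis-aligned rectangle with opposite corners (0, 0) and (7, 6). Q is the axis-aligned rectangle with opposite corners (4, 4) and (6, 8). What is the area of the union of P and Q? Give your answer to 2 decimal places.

46.00

By inclusion–exclusion:
Individual areas: |P| = 42, |Q| = 8.
|P∩Q|: x∈[4,6], y∈[4,6] → 2·2 = 4.
|P ∪ Q| = 50 − 4 = 46.00.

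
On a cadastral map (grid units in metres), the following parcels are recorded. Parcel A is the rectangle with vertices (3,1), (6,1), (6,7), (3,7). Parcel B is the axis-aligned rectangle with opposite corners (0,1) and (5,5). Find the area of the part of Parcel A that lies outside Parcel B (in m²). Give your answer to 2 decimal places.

|Parcel A∩Parcel B|: x∈[3,5], y∈[1,5] → 2·4 = 8.
|Parcel A| = 18.
|Parcel A ∖ Parcel B| = |Parcel A| − |Parcel A∩Parcel B| = 18 − 8 = 10.00.

10.00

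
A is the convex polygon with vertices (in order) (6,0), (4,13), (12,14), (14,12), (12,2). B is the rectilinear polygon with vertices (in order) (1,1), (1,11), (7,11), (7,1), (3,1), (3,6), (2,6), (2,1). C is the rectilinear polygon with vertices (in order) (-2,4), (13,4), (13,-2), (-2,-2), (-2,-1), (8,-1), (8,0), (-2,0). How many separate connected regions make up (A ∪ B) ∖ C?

(A ∪ B) ∖ C is a single connected region.

1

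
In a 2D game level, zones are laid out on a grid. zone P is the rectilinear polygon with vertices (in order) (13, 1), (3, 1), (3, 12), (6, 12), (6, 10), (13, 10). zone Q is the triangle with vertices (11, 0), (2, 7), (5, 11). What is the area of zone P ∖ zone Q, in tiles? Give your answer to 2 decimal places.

68.93

|zone P| = 96, |zone P∩zone Q| = 27.0743.
|zone P ∖ zone Q| = |zone P| − |zone P∩zone Q| = 96 − 27.0743 = 68.93.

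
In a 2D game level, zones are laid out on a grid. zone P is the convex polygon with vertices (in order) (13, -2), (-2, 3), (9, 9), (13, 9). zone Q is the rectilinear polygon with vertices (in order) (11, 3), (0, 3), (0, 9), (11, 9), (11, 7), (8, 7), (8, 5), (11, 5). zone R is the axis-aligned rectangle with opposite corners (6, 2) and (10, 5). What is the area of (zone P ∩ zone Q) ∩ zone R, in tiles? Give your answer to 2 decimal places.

8.00

The region (zone P ∩ zone Q) ∩ zone R is the polygon with vertices (10,5), (10,3), (6,3), (6,5), (8,5).
By the shoelace formula its area is 8.00.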